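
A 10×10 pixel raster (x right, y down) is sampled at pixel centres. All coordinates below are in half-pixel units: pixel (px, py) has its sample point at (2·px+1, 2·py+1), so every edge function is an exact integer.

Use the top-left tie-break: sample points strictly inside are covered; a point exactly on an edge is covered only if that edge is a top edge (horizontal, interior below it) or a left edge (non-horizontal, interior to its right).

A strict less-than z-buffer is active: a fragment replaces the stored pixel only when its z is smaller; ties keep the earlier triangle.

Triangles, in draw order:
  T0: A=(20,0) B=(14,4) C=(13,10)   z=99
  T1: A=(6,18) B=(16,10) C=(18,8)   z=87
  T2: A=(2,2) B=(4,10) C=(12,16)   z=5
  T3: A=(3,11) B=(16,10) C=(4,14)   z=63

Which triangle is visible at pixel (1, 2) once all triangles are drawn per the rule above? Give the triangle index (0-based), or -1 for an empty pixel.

T0:
  2·area = 32  (B↔C swapped to make it positive)
  edge (20, 0)→(13, 10): d=(-7,10) right/bottom  bias=-1
  edge (13, 10)→(14, 4): d=(1,-6) top-left  bias=+0
  edge (14, 4)→(20, 0): d=(6,-4) top-left  bias=+0
    (9,0)@(19, 1): e=[3,27,2] → █
    (8,1)@(17, 3): e=[9,17,6] → █
    (9,1)@(19, 3): e=[-11,29,14] → ·
    (7,2)@(15, 5): e=[15,7,10] → █
    (8,2)@(17, 5): e=[-5,19,18] → ·
    (7,3)@(15, 7): e=[1,9,22] → █
    (8,3)@(17, 7): e=[-19,21,30] → ·
    (7,4)@(15, 9): e=[-13,11,34] → ·
  covered (4 px):
    · · · · · · · · · █
    · · · · · · · · █ ·
    · · · · · · · █ · ·
    · · · · · · · █ · ·
    · · · · · · · · · ·
    · · · · · · · · · ·
    · · · · · · · · · ·
    · · · · · · · · · ·
    · · · · · · · · · ·
    · · · · · · · · · ·
T1:
  2·area = 4  (B↔C swapped to make it positive)
  edge (6, 18)→(18, 8): d=(12,-10) top-left  bias=+0
  edge (18, 8)→(16, 10): d=(-2,2) right/bottom  bias=-1
  edge (16, 10)→(6, 18): d=(-10,8) right/bottom  bias=-1
    (9,3)@(19, 7): e=[-2,0,6] → ·  [on edge]
    (8,4)@(17, 9): e=[2,0,2] → ·  [on edge]
    (7,5)@(15, 11): e=[6,0,-2] → ·  [on edge]
    (6,6)@(13, 13): e=[10,0,-6] → ·  [on edge]
    (5,7)@(11, 15): e=[14,0,-10] → ·  [on edge]
    (4,8)@(9, 17): e=[18,0,-14] → ·  [on edge]
    (3,9)@(7, 19): e=[22,0,-18] → ·  [on edge]
  covered (0 px):
    · · · · · · · · · ·
    · · · · · · · · · ·
    · · · · · · · · · ·
    · · · · · · · · · ·
    · · · · · · · · · ·
    · · · · · · · · · ·
    · · · · · · · · · ·
    · · · · · · · · · ·
    · · · · · · · · · ·
    · · · · · · · · · ·
T2:
  2·area = 52  (B↔C swapped to make it positive)
  edge (2, 2)→(12, 16): d=(10,14) right/bottom  bias=-1
  edge (12, 16)→(4, 10): d=(-8,-6) top-left  bias=+0
  edge (4, 10)→(2, 2): d=(-2,-8) top-left  bias=+0
    (1,2)@(3, 5): e=[16,34,2] → █
    (2,2)@(5, 5): e=[-12,46,18] → ·
    (1,3)@(3, 7): e=[36,18,-2] → ·
    (2,3)@(5, 7): e=[8,30,14] → █
    (3,3)@(7, 7): e=[-20,42,30] → ·
    (2,4)@(5, 9): e=[28,14,10] → █
    (3,4)@(7, 9): e=[0,26,26] → ·  [on edge]
    (2,5)@(5, 11): e=[48,-2,6] → ·
    (3,5)@(7, 11): e=[20,10,22] → █
    (4,5)@(9, 11): e=[-8,22,38] → ·
    (3,6)@(7, 13): e=[40,-6,18] → ·
    (4,6)@(9, 13): e=[12,6,34] → █
  covered (6 px):
    · · · · · · · · · ·
    · · · · · · · · · ·
    · █ · · · · · · · ·
    · · █ · · · · · · ·
    · · █ · · · · · · ·
    · · · █ · · · · · ·
    · · · · █ · · · · ·
    · · · · · █ · · · ·
    · · · · · · · · · ·
    · · · · · · · · · ·
T3:
  2·area = 40
  edge (3, 11)→(16, 10): d=(13,-1) top-left  bias=+0
  edge (16, 10)→(4, 14): d=(-12,4) right/bottom  bias=-1
  edge (4, 14)→(3, 11): d=(-1,-3) top-left  bias=+0
    (0,2)@(1, 5): e=[-80,120,0] → ·  [on edge]
    (9,4)@(19, 9): e=[-10,0,50] → ·  [on edge]
    (1,5)@(3, 11): e=[0,40,0] → █  [on edge]
    (2,5)@(5, 11): e=[2,32,6] → █
    (3,5)@(7, 11): e=[4,24,12] → █
    (4,5)@(9, 11): e=[6,16,18] → █
    (5,5)@(11, 11): e=[8,8,24] → █
    (6,5)@(13, 11): e=[10,0,30] → ·  [on edge]
    (1,6)@(3, 13): e=[26,16,-2] → ·
    (2,6)@(5, 13): e=[28,8,4] → █
    (3,6)@(7, 13): e=[30,0,10] → ·  [on edge]
    (4,6)@(9, 13): e=[32,-8,16] → ·
    (0,7)@(1, 15): e=[50,0,-10] → ·  [on edge]
    (2,8)@(5, 17): e=[80,-40,0] → ·  [on edge]
  covered (6 px):
    · · · · · · · · · ·
    · · · · · · · · · ·
    · · · · · · · · · ·
    · · · · · · · · · ·
    · · · · · · · · · ·
    · █ █ █ █ █ · · · ·
    · · █ · · · · · · ·
    · · · · · · · · · ·
    · · · · · · · · · ·
    · · · · · · · · · ·

Z-buffer (winner per pixel, '.' = empty):
  . . . . . . . . . 0
  . . . . . . . . 0 .
  . 2 . . . . . 0 . .
  . . 2 . . . . 0 . .
  . . 2 . . . . . . .
  . 3 3 2 3 3 . . . .
  . . 3 . 2 . . . . .
  . . . . . 2 . . . .
  . . . . . . . . . .
  . . . . . . . . . .

Answer: 2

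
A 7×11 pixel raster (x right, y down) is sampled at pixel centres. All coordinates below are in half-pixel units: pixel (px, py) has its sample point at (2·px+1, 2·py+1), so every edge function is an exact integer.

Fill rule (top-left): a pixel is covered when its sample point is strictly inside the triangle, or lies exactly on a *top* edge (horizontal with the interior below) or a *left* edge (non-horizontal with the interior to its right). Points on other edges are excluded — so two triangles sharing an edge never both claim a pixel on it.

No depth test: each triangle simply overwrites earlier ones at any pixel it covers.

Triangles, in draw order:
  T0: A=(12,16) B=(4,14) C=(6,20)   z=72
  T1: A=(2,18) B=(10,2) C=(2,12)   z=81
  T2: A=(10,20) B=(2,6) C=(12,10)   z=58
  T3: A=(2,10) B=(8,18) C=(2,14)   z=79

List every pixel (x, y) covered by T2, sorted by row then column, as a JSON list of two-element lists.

T0:
  2·area = 44  (B↔C swapped to make it positive)
  edge (12, 16)→(6, 20): d=(-6,4) right/bottom  bias=-1
  edge (6, 20)→(4, 14): d=(-2,-6) top-left  bias=+0
  edge (4, 14)→(12, 16): d=(8,2) right/bottom  bias=-1
    (0,2)@(1, 5): e=[110,0,-66] → ·  [on edge]
    (1,5)@(3, 11): e=[66,0,-22] → ·  [on edge]
    (2,7)@(5, 15): e=[34,4,6] → #
    (3,7)@(7, 15): e=[26,16,2] → #
    (4,7)@(9, 15): e=[18,28,-2] → ·
    (2,8)@(5, 17): e=[22,0,22] → #  [on edge]
    (4,8)@(9, 17): e=[6,24,14] → #
    (5,8)@(11, 17): e=[-2,36,10] → ·
    (2,9)@(5, 19): e=[10,-4,38] → ·
    (3,9)@(7, 19): e=[2,8,34] → #
    (4,9)@(9, 19): e=[-6,20,30] → ·
    (3,10)@(7, 21): e=[-10,4,50] → ·
  covered (6 px):
    · · · · · · ·
    · · · · · · ·
    · · · · · · ·
    · · · · · · ·
    · · · · · · ·
    · · · · · · ·
    · · · · · · ·
    · · # # · · ·
    · · # # # · ·
    · · · # · · ·
    · · · · · · ·
T1:
  2·area = 48  (B↔C swapped to make it positive)
  edge (2, 18)→(2, 12): d=(0,-6) top-left  bias=+0
  edge (2, 12)→(10, 2): d=(8,-10) top-left  bias=+0
  edge (10, 2)→(2, 18): d=(-8,16) right/bottom  bias=-1
    (3,3)@(7, 7): e=[30,10,8] → #
    (4,3)@(9, 7): e=[42,30,-24] → ·
    (2,4)@(5, 9): e=[18,6,24] → #
    (3,4)@(7, 9): e=[30,26,-8] → ·
    (1,5)@(3, 11): e=[6,2,40] → #
    (3,5)@(7, 11): e=[30,42,-24] → ·
    (1,6)@(3, 13): e=[6,18,24] → #
    (2,6)@(5, 13): e=[18,38,-8] → ·
    (1,7)@(3, 15): e=[6,34,8] → #
    (2,7)@(5, 15): e=[18,54,-24] → ·
    (1,8)@(3, 17): e=[6,50,-8] → ·
  covered (6 px):
    · · · · · · ·
    · · · · · · ·
    · · · · · · ·
    · · · # · · ·
    · · # · · · ·
    · # # · · · ·
    · # · · · · ·
    · # · · · · ·
    · · · · · · ·
    · · · · · · ·
    · · · · · · ·
T2:
  2·area = 108
  edge (10, 20)→(2, 6): d=(-8,-14) top-left  bias=+0
  edge (2, 6)→(12, 10): d=(10,4) right/bottom  bias=-1
  edge (12, 10)→(10, 20): d=(-2,10) right/bottom  bias=-1
    (6,2)@(13, 5): e=[162,-54,0] → ·  [on edge]
    (1,3)@(3, 7): e=[6,6,96] → #
    (2,3)@(5, 7): e=[34,-2,76] → ·
    (1,4)@(3, 9): e=[-10,26,92] → ·
    (2,4)@(5, 9): e=[18,18,72] → #
    (3,4)@(7, 9): e=[46,10,52] → #
    (4,4)@(9, 9): e=[74,2,32] → #
    (5,4)@(11, 9): e=[102,-6,12] → ·
    (2,5)@(5, 11): e=[2,38,68] → #
    (5,5)@(11, 11): e=[86,14,8] → #
    (6,5)@(13, 11): e=[114,6,-12] → ·
    (2,6)@(5, 13): e=[-14,58,64] → ·
    (5,7)@(11, 15): e=[54,54,0] → ·  [on edge]
  covered (13 px):
    · · · · · · ·
    · · · · · · ·
    · · · · · · ·
    · # · · · · ·
    · · # # # · ·
    · · # # # # ·
    · · · # # # ·
    · · · · # · ·
    · · · · # · ·
    · · · · · · ·
    · · · · · · ·
T3:
  2·area = 24
  edge (2, 10)→(8, 18): d=(6,8) right/bottom  bias=-1
  edge (8, 18)→(2, 14): d=(-6,-4) top-left  bias=+0
  edge (2, 14)→(2, 10): d=(0,-4) top-left  bias=+0
    (1,6)@(3, 13): e=[10,10,4] → #
    (2,6)@(5, 13): e=[-6,18,12] → ·
    (1,7)@(3, 15): e=[22,-2,4] → ·
    (2,7)@(5, 15): e=[6,6,12] → #
    (3,7)@(7, 15): e=[-10,14,20] → ·
    (2,8)@(5, 17): e=[18,-6,12] → ·
    (3,8)@(7, 17): e=[2,2,20] → #
    (4,8)@(9, 17): e=[-14,10,28] → ·
    (3,9)@(7, 19): e=[14,-10,20] → ·
  covered (3 px):
    · · · · · · ·
    · · · · · · ·
    · · · · · · ·
    · · · · · · ·
    · · · · · · ·
    · · · · · · ·
    · # · · · · ·
    · · # · · · ·
    · · · # · · ·
    · · · · · · ·
    · · · · · · ·

Result: [[1,3],[2,4],[3,4],[4,4],[2,5],[3,5],[4,5],[5,5],[3,6],[4,6],[5,6],[4,7],[4,8]]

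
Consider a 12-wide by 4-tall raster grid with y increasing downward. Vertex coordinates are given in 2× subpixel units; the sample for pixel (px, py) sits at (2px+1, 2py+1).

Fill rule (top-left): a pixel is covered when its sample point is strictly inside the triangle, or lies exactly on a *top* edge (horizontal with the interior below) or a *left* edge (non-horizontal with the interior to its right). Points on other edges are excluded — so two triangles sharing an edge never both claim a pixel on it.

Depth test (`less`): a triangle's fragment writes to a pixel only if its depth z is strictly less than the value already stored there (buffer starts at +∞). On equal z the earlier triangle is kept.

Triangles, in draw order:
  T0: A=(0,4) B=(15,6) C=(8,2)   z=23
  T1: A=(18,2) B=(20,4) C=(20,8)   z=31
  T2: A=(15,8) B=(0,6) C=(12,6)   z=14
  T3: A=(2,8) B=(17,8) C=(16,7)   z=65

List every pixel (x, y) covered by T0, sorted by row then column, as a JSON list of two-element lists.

T0:
  2·area = 46  (B↔C swapped to make it positive)
  edge (0, 4)→(8, 2): d=(8,-2) top-left  bias=+0
  edge (8, 2)→(15, 6): d=(7,4) right/bottom  bias=-1
  edge (15, 6)→(0, 4): d=(-15,-2) top-left  bias=+0
    (2,1)@(5, 3): e=[2,19,25] → █
    (3,1)@(7, 3): e=[6,11,29] → █
    (4,1)@(9, 3): e=[10,3,33] → █
    (5,1)@(11, 3): e=[14,-5,37] → ·
    (2,2)@(5, 5): e=[18,33,-5] → ·
    (3,2)@(7, 5): e=[22,25,-1] → ·
    (4,2)@(9, 5): e=[26,17,3] → █
    (5,2)@(11, 5): e=[30,9,7] → █
    (6,2)@(13, 5): e=[34,1,11] → █
    (7,2)@(15, 5): e=[38,-7,15] → ·
    (4,3)@(9, 7): e=[42,31,-27] → ·
    (5,3)@(11, 7): e=[46,23,-23] → ·
  covered (6 px):
    · · · · · · · · · · · ·
    · · █ █ █ · · · · · · ·
    · · · · █ █ █ · · · · ·
    · · · · · · · · · · · ·
T1:
  2·area = 8
  edge (18, 2)→(20, 4): d=(2,2) right/bottom  bias=-1
  edge (20, 4)→(20, 8): d=(0,4) right/bottom  bias=-1
  edge (20, 8)→(18, 2): d=(-2,-6) top-left  bias=+0
    (8,0)@(17, 1): e=[0,12,-4] → ·  [on edge]
    (9,1)@(19, 3): e=[0,4,4] → ·  [on edge]
    (9,2)@(19, 5): e=[4,4,0] → █  [on edge]
    (10,2)@(21, 5): e=[0,-4,12] → ·  [on edge]
    (9,3)@(19, 7): e=[8,4,-4] → ·
    (11,3)@(23, 7): e=[0,-12,20] → ·  [on edge]
  covered (1 px):
    · · · · · · · · · · · ·
    · · · · · · · · · · · ·
    · · · · · · · · · █ · ·
    · · · · · · · · · · · ·
T2:
  2·area = 24
  edge (15, 8)→(0, 6): d=(-15,-2) top-left  bias=+0
  edge (0, 6)→(12, 6): d=(12,0) top-left  bias=+0
  edge (12, 6)→(15, 8): d=(3,2) right/bottom  bias=-1
    (4,3)@(9, 7): e=[3,12,9] → █
    (5,3)@(11, 7): e=[7,12,5] → █
    (6,3)@(13, 7): e=[11,12,1] → █
    (7,3)@(15, 7): e=[15,12,-3] → ·
  covered (3 px):
    · · · · · · · · · · · ·
    · · · · · · · · · · · ·
    · · · · · · · · · · · ·
    · · · · █ █ █ · · · · ·
T3:
  2·area = 15  (B↔C swapped to make it positive)
  edge (2, 8)→(16, 7): d=(14,-1) top-left  bias=+0
  edge (16, 7)→(17, 8): d=(1,1) right/bottom  bias=-1
  edge (17, 8)→(2, 8): d=(-15,0) right/bottom  bias=-1
  covered (0 px):
    · · · · · · · · · · · ·
    · · · · · · · · · · · ·
    · · · · · · · · · · · ·
    · · · · · · · · · · · ·

Answer: [[2,1],[3,1],[4,1],[4,2],[5,2],[6,2]]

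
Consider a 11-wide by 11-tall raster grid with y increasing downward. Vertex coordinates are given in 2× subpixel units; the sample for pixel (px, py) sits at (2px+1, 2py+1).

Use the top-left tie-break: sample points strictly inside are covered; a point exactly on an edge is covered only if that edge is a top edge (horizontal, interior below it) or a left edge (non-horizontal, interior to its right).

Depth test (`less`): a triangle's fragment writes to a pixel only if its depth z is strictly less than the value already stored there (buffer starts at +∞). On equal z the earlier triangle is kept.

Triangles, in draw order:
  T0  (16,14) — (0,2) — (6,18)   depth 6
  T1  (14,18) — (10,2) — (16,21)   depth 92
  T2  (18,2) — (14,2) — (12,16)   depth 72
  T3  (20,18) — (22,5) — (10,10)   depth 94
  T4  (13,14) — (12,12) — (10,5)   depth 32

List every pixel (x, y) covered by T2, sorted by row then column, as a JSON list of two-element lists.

T0:
  2·area = 184  (B↔C swapped to make it positive)
  edge (16, 14)→(6, 18): d=(-10,4) right/bottom  bias=-1
  edge (6, 18)→(0, 2): d=(-6,-16) top-left  bias=+0
  edge (0, 2)→(16, 14): d=(16,12) right/bottom  bias=-1
    (0,1)@(1, 3): e=[170,10,4] → X
    (1,1)@(3, 3): e=[162,42,-20] → .
    (0,2)@(1, 5): e=[150,-2,36] → .
    (1,2)@(3, 5): e=[142,30,12] → X
    (2,2)@(5, 5): e=[134,62,-12] → .
    (1,3)@(3, 7): e=[122,18,44] → X
    (2,3)@(5, 7): e=[114,50,20] → X
    (3,3)@(7, 7): e=[106,82,-4] → .
    (1,4)@(3, 9): e=[102,6,76] → X
    (3,4)@(7, 9): e=[86,70,28] → X
    (4,4)@(9, 9): e=[78,102,4] → X
    (5,4)@(11, 9): e=[70,134,-20] → .
  covered (23 px):
    . . . . . . . . . . .
    X . . . . . . . . . .
    . X . . . . . . . . .
    . X X . . . . . . . .
    . X X X X . . . . . .
    . . X X X X . . . . .
    . . X X X X X . . . .
    . . X X X X X . . . .
    . . . X . . . . . . .
    . . . . . . . . . . .
    . . . . . . . . . . .
T1:
  2·area = 20
  edge (14, 18)→(10, 2): d=(-4,-16) top-left  bias=+0
  edge (10, 2)→(16, 21): d=(6,19) right/bottom  bias=-1
  edge (16, 21)→(14, 18): d=(-2,-3) top-left  bias=+0
    (6,6)@(13, 13): e=[4,9,7] → X
    (7,6)@(15, 13): e=[36,-29,13] → .
    (6,7)@(13, 15): e=[-4,21,3] → .
    (7,9)@(15, 19): e=[12,7,1] → X
    (8,9)@(17, 19): e=[44,-31,7] → .
    (7,10)@(15, 21): e=[4,19,-3] → .
  covered (2 px):
    . . . . . . . . . . .
    . . . . . . . . . . .
    . . . . . . . . . . .
    . . . . . . . . . . .
    . . . . . . . . . . .
    . . . . . . . . . . .
    . . . . . . X . . . .
    . . . . . . . . . . .
    . . . . . . . . . . .
    . . . . . . . X . . .
    . . . . . . . . . . .
T2:
  2·area = 56  (B↔C swapped to make it positive)
  edge (18, 2)→(12, 16): d=(-6,14) right/bottom  bias=-1
  edge (12, 16)→(14, 2): d=(2,-14) top-left  bias=+0
  edge (14, 2)→(18, 2): d=(4,0) top-left  bias=+0
    (7,1)@(15, 3): e=[36,16,4] → X
    (8,1)@(17, 3): e=[8,44,4] → X
    (9,1)@(19, 3): e=[-20,72,4] → .
    (7,2)@(15, 5): e=[24,20,12] → X
    (8,2)@(17, 5): e=[-4,48,12] → .
    (7,3)@(15, 7): e=[12,24,20] → X
    (8,3)@(17, 7): e=[-16,52,20] → .
    (6,4)@(13, 9): e=[28,0,28] → X  [on edge]
    (7,4)@(15, 9): e=[0,28,28] → .  [on edge]
    (6,5)@(13, 11): e=[16,4,36] → X
    (7,5)@(15, 11): e=[-12,32,36] → .
    (6,6)@(13, 13): e=[4,8,44] → X
  covered (7 px):
    . . . . . . . . . . .
    . . . . . . . X X . .
    . . . . . . . X . . .
    . . . . . . . X . . .
    . . . . . . X . . . .
    . . . . . . X . . . .
    . . . . . . X . . . .
    . . . . . . . . . . .
    . . . . . . . . . . .
    . . . . . . . . . . .
    . . . . . . . . . . .
T3:
  2·area = 146  (B↔C swapped to make it positive)
  edge (20, 18)→(10, 10): d=(-10,-8) top-left  bias=+0
  edge (10, 10)→(22, 5): d=(12,-5) top-left  bias=+0
  edge (22, 5)→(20, 18): d=(-2,13) right/bottom  bias=-1
    (9,3)@(19, 7): e=[102,9,35] → X
    (10,3)@(21, 7): e=[118,19,9] → X
    (6,4)@(13, 9): e=[34,3,109] → X
    (7,4)@(15, 9): e=[50,13,83] → X
    (8,4)@(17, 9): e=[66,23,57] → X
    (6,5)@(13, 11): e=[14,27,105] → X
    (6,6)@(13, 13): e=[-6,51,101] → .
    (7,6)@(15, 13): e=[10,61,75] → X
    (10,6)@(21, 13): e=[58,91,-3] → .
    (7,7)@(15, 15): e=[-10,85,71] → .
    (8,7)@(17, 15): e=[6,95,45] → X
    (10,7)@(21, 15): e=[38,115,-7] → .
  covered (18 px):
    . . . . . . . . . . .
    . . . . . . . . . . .
    . . . . . . . . . . .
    . . . . . . . . . X X
    . . . . . . X X X X X
    . . . . . . X X X X X
    . . . . . . . X X X .
    . . . . . . . . X X .
    . . . . . . . . . X .
    . . . . . . . . . . .
    . . . . . . . . . . .
T4:
  2·area = 3
  edge (13, 14)→(12, 12): d=(-1,-2) top-left  bias=+0
  edge (12, 12)→(10, 5): d=(-2,-7) top-left  bias=+0
  edge (10, 5)→(13, 14): d=(3,9) right/bottom  bias=-1
  covered (0 px):
    . . . . . . . . . . .
    . . . . . . . . . . .
    . . . . . . . . . . .
    . . . . . . . . . . .
    . . . . . . . . . . .
    . . . . . . . . . . .
    . . . . . . . . . . .
    . . . . . . . . . . .
    . . . . . . . . . . .
    . . . . . . . . . . .
    . . . . . . . . . . .

Answer: [[7,1],[8,1],[7,2],[7,3],[6,4],[6,5],[6,6]]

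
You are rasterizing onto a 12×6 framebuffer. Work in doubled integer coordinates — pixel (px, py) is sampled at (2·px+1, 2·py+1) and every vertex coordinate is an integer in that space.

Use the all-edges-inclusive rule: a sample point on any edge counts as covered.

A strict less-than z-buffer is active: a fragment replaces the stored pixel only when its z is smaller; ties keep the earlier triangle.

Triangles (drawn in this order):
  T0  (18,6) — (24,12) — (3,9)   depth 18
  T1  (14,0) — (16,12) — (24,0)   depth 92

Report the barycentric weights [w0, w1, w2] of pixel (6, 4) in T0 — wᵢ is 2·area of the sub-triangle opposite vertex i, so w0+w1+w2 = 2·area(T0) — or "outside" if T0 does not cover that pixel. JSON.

T0:
  2·area = 108
  edge (18, 6)→(24, 12): d=(6,6) inclusive
  edge (24, 12)→(3, 9): d=(-21,-3) inclusive
  edge (3, 9)→(18, 6): d=(15,-3) inclusive
    (6,0)@(13, 1): e=[0,198,-90] → ·  [on edge]
    (7,1)@(15, 3): e=[0,162,-54] → ·  [on edge]
    (8,2)@(17, 5): e=[0,126,-18] → ·  [on edge]
    (11,2)@(23, 5): e=[-36,144,0] → ·  [on edge]
    (6,3)@(13, 7): e=[36,72,0] → #  [on edge]
    (7,3)@(15, 7): e=[24,78,6] → #
    (8,3)@(17, 7): e=[12,84,12] → #
    (9,3)@(19, 7): e=[0,90,18] → #  [on edge]
    (10,3)@(21, 7): e=[-12,96,24] → ·
    (1,4)@(3, 9): e=[108,0,0] → #  [on edge]
    (2,4)@(5, 9): e=[96,6,6] → #
    (3,4)@(7, 9): e=[84,12,12] → #
    (10,4)@(21, 9): e=[0,54,54] → #  [on edge]
    (8,5)@(17, 11): e=[36,0,72] → #  [on edge]
    (11,5)@(23, 11): e=[0,18,90] → #  [on edge]
  covered (18 px):
    · · · · · · · · · · · ·
    · · · · · · · · · · · ·
    · · · · · · · · · · · ·
    · · · · · · # # # # · ·
    · # # # # # # # # # # ·
    · · · · · · · · # # # #
T1:
  2·area = 120  (B↔C swapped to make it positive)
  edge (14, 0)→(24, 0): d=(10,0) inclusive
  edge (24, 0)→(16, 12): d=(-8,12) inclusive
  edge (16, 12)→(14, 0): d=(-2,-12) inclusive
    (7,0)@(15, 1): e=[10,100,10] → #
    (8,0)@(17, 1): e=[10,76,34] → #
    (9,0)@(19, 1): e=[10,52,58] → #
    (10,0)@(21, 1): e=[10,28,82] → #
    (11,0)@(23, 1): e=[10,4,106] → #
    (7,1)@(15, 3): e=[30,84,6] → #
    (11,1)@(23, 3): e=[30,-12,102] → ·
    (7,2)@(15, 5): e=[50,68,2] → #
    (10,2)@(21, 5): e=[50,-4,74] → ·
    (7,3)@(15, 7): e=[70,52,-2] → ·
    (8,3)@(17, 7): e=[70,28,22] → #
    (10,3)@(21, 7): e=[70,-20,70] → ·
  covered (15 px):
    · · · · · · · # # # # #
    · · · · · · · # # # # ·
    · · · · · · · # # # · ·
    · · · · · · · · # # · ·
    · · · · · · · · # · · ·
    · · · · · · · · · · · ·

Final: [30,30,48]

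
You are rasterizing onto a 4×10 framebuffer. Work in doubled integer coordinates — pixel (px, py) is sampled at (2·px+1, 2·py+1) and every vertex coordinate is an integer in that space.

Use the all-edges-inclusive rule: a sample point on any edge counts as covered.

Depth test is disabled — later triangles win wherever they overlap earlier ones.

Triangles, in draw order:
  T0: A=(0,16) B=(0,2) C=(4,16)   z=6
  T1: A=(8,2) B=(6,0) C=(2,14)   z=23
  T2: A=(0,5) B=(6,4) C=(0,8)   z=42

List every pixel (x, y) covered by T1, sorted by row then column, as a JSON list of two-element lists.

T0:
  2·area = 56
  edge (0, 16)→(0, 2): d=(0,-14) inclusive
  edge (0, 2)→(4, 16): d=(4,14) inclusive
  edge (4, 16)→(0, 16): d=(-4,0) inclusive
    (0,3)@(1, 7): e=[14,6,36] → X
    (1,3)@(3, 7): e=[42,-22,36] → .
    (0,4)@(1, 9): e=[14,14,28] → X
    (1,4)@(3, 9): e=[42,-14,28] → .
    (0,5)@(1, 11): e=[14,22,20] → X
    (1,5)@(3, 11): e=[42,-6,20] → .
    (0,6)@(1, 13): e=[14,30,12] → X
    (1,6)@(3, 13): e=[42,2,12] → X
    (2,6)@(5, 13): e=[70,-26,12] → .
    (0,7)@(1, 15): e=[14,38,4] → X
    (2,7)@(5, 15): e=[70,-18,4] → .
    (0,8)@(1, 17): e=[14,46,-4] → .
  covered (7 px):
    . . . .
    . . . .
    . . . .
    X . . .
    X . . .
    X . . .
    X X . .
    X X . .
    . . . .
    . . . .
T1:
  2·area = 36  (B↔C swapped to make it positive)
  edge (8, 2)→(2, 14): d=(-6,12) inclusive
  edge (2, 14)→(6, 0): d=(4,-14) inclusive
  edge (6, 0)→(8, 2): d=(2,2) inclusive
    (3,0)@(7, 1): e=[18,18,0] → X  [on edge]
    (3,1)@(7, 3): e=[6,26,4] → X
    (2,2)@(5, 5): e=[18,6,12] → X
    (3,2)@(7, 5): e=[-6,34,8] → .
    (2,3)@(5, 7): e=[6,14,16] → X
    (3,3)@(7, 7): e=[-18,42,12] → .
    (2,4)@(5, 9): e=[-6,22,20] → .
    (1,5)@(3, 11): e=[6,2,28] → X
    (2,5)@(5, 11): e=[-18,30,24] → .
    (1,6)@(3, 13): e=[-6,10,32] → .
  covered (5 px):
    . . . X
    . . . X
    . . X .
    . . X .
    . . . .
    . X . .
    . . . .
    . . . .
    . . . .
    . . . .
T2:
  2·area = 18
  edge (0, 5)→(6, 4): d=(6,-1) inclusive
  edge (6, 4)→(0, 8): d=(-6,4) inclusive
  edge (0, 8)→(0, 5): d=(0,-3) inclusive
    (0,2)@(1, 5): e=[1,14,3] → X
    (1,2)@(3, 5): e=[3,6,9] → X
    (2,2)@(5, 5): e=[5,-2,15] → .
    (0,3)@(1, 7): e=[13,2,3] → X
    (1,3)@(3, 7): e=[15,-6,9] → .
    (0,4)@(1, 9): e=[25,-10,3] → .
  covered (3 px):
    . . . .
    . . . .
    X X . .
    X . . .
    . . . .
    . . . .
    . . . .
    . . . .
    . . . .
    . . . .

Result: [[3,0],[3,1],[2,2],[2,3],[1,5]]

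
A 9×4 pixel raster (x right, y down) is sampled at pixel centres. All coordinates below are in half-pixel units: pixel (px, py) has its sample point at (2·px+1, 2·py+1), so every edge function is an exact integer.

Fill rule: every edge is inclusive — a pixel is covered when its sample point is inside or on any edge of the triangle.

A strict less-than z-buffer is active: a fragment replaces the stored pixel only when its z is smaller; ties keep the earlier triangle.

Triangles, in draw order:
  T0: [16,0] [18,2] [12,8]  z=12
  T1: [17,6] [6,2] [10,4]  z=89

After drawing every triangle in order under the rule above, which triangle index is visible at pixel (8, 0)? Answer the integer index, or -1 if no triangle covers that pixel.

T0:
  2·area = 24
  edge (16, 0)→(18, 2): d=(2,2) inclusive
  edge (18, 2)→(12, 8): d=(-6,6) inclusive
  edge (12, 8)→(16, 0): d=(4,-8) inclusive
    (8,0)@(17, 1): e=[0,12,12] → █  [on edge]
    (7,1)@(15, 3): e=[8,12,4] → █
    (8,1)@(17, 3): e=[4,0,20] → █  [on edge]
    (7,2)@(15, 5): e=[12,0,12] → █  [on edge]
    (8,2)@(17, 5): e=[8,-12,28] → ·
    (6,3)@(13, 7): e=[20,0,4] → █  [on edge]
    (7,3)@(15, 7): e=[16,-12,20] → ·
  covered (5 px):
    · · · · · · · · █
    · · · · · · · █ █
    · · · · · · · █ ·
    · · · · · · █ · ·
T1:
  2·area = 6  (B↔C swapped to make it positive)
  edge (17, 6)→(10, 4): d=(-7,-2) inclusive
  edge (10, 4)→(6, 2): d=(-4,-2) inclusive
  edge (6, 2)→(17, 6): d=(11,4) inclusive
  covered (0 px):
    · · · · · · · · ·
    · · · · · · · · ·
    · · · · · · · · ·
    · · · · · · · · ·

Z-buffer (winner per pixel, '.' = empty):
  . . . . . . . . 0
  . . . . . . . 0 0
  . . . . . . . 0 .
  . . . . . . 0 . .

Result: 0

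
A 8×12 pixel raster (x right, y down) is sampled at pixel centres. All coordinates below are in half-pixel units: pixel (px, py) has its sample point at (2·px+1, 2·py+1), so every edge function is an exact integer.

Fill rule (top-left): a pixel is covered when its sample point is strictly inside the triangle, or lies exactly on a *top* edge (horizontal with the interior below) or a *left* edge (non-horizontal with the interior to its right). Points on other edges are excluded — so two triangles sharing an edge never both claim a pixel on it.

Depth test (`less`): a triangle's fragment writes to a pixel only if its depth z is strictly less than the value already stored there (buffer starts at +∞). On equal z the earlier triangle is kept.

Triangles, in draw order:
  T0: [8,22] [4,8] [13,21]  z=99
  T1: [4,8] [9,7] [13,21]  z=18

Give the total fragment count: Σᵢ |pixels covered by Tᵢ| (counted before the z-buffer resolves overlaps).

T0:
  2·area = 74
  edge (8, 22)→(4, 8): d=(-4,-14) top-left  bias=+0
  edge (4, 8)→(13, 21): d=(9,13) right/bottom  bias=-1
  edge (13, 21)→(8, 22): d=(-5,1) right/bottom  bias=-1
    (2,5)@(5, 11): e=[2,14,58] → █
    (3,5)@(7, 11): e=[30,-12,56] → ·
    (2,6)@(5, 13): e=[-6,32,48] → ·
    (3,6)@(7, 13): e=[22,6,46] → █
    (4,6)@(9, 13): e=[50,-20,44] → ·
    (3,7)@(7, 15): e=[14,24,36] → █
    (4,7)@(9, 15): e=[42,-2,34] → ·
    (3,8)@(7, 17): e=[6,42,26] → █
    (4,8)@(9, 17): e=[34,16,24] → █
    (5,8)@(11, 17): e=[62,-10,22] → ·
    (3,9)@(7, 19): e=[-2,60,16] → ·
    (4,9)@(9, 19): e=[26,34,14] → █
    (6,10)@(13, 21): e=[74,0,0] → ·  [on edge]
    (1,11)@(3, 23): e=[-74,148,0] → ·  [on edge]
  covered (9 px):
    · · · · · · · ·
    · · · · · · · ·
    · · · · · · · ·
    · · · · · · · ·
    · · · · · · · ·
    · · █ · · · · ·
    · · · █ · · · ·
    · · · █ · · · ·
    · · · █ █ · · ·
    · · · · █ █ · ·
    · · · · █ █ · ·
    · · · · · · · ·
T1:
  2·area = 74
  edge (4, 8)→(9, 7): d=(5,-1) top-left  bias=+0
  edge (9, 7)→(13, 21): d=(4,14) right/bottom  bias=-1
  edge (13, 21)→(4, 8): d=(-9,-13) top-left  bias=+0
    (4,3)@(9, 7): e=[0,0,74] → ·  [on edge]
    (2,4)@(5, 9): e=[6,64,4] → █
    (3,4)@(7, 9): e=[8,36,30] → █
    (4,4)@(9, 9): e=[10,8,56] → █
    (5,4)@(11, 9): e=[12,-20,82] → ·
    (2,5)@(5, 11): e=[16,72,-14] → ·
    (3,5)@(7, 11): e=[18,44,12] → █
    (5,5)@(11, 11): e=[22,-12,64] → ·
    (3,6)@(7, 13): e=[28,52,-6] → ·
    (4,6)@(9, 13): e=[30,24,20] → █
    (5,6)@(11, 13): e=[32,-4,46] → ·
    (4,7)@(9, 15): e=[40,32,2] → █
    (6,10)@(13, 21): e=[74,0,0] → ·  [on edge]
  covered (9 px):
    · · · · · · · ·
    · · · · · · · ·
    · · · · · · · ·
    · · · · · · · ·
    · · █ █ █ · · ·
    · · · █ █ · · ·
    · · · · █ · · ·
    · · · · █ █ · ·
    · · · · · █ · ·
    · · · · · · · ·
    · · · · · · · ·
    · · · · · · · ·

Answer: 18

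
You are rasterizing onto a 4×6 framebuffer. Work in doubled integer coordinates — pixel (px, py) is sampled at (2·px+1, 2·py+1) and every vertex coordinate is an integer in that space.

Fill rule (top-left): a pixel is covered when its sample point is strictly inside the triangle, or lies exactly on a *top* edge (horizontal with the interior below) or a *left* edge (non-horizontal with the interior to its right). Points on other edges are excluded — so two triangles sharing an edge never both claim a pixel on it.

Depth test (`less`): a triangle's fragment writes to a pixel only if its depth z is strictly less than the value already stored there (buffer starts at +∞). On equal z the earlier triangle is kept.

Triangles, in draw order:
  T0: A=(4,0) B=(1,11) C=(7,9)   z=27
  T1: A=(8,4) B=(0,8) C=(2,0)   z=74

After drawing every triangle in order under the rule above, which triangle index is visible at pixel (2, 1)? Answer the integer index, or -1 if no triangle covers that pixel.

T0:
  2·area = 60  (B↔C swapped to make it positive)
  edge (4, 0)→(7, 9): d=(3,9) right/bottom  bias=-1
  edge (7, 9)→(1, 11): d=(-6,2) right/bottom  bias=-1
  edge (1, 11)→(4, 0): d=(3,-11) top-left  bias=+0
    (2,1)@(5, 3): e=[0,40,20] → ·  [on edge]
    (1,2)@(3, 5): e=[24,32,4] → #
    (2,2)@(5, 5): e=[6,28,26] → #
    (3,2)@(7, 5): e=[-12,24,48] → ·
    (1,3)@(3, 7): e=[30,20,10] → #
    (3,3)@(7, 7): e=[-6,12,54] → ·
    (1,4)@(3, 9): e=[36,8,16] → #
    (3,4)@(7, 9): e=[0,0,60] → ·  [on edge]
    (0,5)@(1, 11): e=[60,0,0] → ·  [on edge]
    (1,5)@(3, 11): e=[42,-4,22] → ·
    (2,5)@(5, 11): e=[24,-8,44] → ·
  covered (6 px):
    · · · ·
    · · · ·
    · # # ·
    · # # ·
    · # # ·
    · · · ·
T1:
  2·area = 56
  edge (8, 4)→(0, 8): d=(-8,4) right/bottom  bias=-1
  edge (0, 8)→(2, 0): d=(2,-8) top-left  bias=+0
  edge (2, 0)→(8, 4): d=(6,4) right/bottom  bias=-1
    (1,0)@(3, 1): e=[44,10,2] → #
    (2,0)@(5, 1): e=[36,26,-6] → ·
    (1,1)@(3, 3): e=[28,14,14] → #
    (2,1)@(5, 3): e=[20,30,6] → #
    (3,1)@(7, 3): e=[12,46,-2] → ·
    (0,2)@(1, 5): e=[20,2,34] → #
    (3,2)@(7, 5): e=[-4,50,10] → ·
    (0,3)@(1, 7): e=[4,6,46] → #
    (1,3)@(3, 7): e=[-4,22,38] → ·
    (2,3)@(5, 7): e=[-12,38,30] → ·
    (0,4)@(1, 9): e=[-12,10,58] → ·
  covered (7 px):
    · # · ·
    · # # ·
    # # # ·
    # · · ·
    · · · ·
    · · · ·

Z-buffer (winner per pixel, '.' = empty):
  . 1 . .
  . 1 1 .
  1 0 0 .
  1 0 0 .
  . 0 0 .
  . . . .

Final: 1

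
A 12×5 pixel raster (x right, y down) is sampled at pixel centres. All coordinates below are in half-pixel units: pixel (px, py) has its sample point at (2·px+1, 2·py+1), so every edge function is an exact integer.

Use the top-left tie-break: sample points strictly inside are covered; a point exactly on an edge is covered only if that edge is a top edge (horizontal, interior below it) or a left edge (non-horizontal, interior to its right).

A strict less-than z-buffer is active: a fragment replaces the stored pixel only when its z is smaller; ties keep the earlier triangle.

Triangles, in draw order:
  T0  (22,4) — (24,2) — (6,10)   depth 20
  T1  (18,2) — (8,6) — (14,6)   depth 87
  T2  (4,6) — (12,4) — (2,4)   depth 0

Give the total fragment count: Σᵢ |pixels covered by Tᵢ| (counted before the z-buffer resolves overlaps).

T0:
  2·area = 20  (B↔C swapped to make it positive)
  edge (22, 4)→(6, 10): d=(-16,6) right/bottom  bias=-1
  edge (6, 10)→(24, 2): d=(18,-8) top-left  bias=+0
  edge (24, 2)→(22, 4): d=(-2,2) right/bottom  bias=-1
    (11,1)@(23, 3): e=[10,10,0] → ·  [on edge]
    (9,2)@(19, 5): e=[2,14,4] → █
    (10,2)@(21, 5): e=[-10,30,0] → ·  [on edge]
    (6,3)@(13, 7): e=[6,2,12] → █
    (7,3)@(15, 7): e=[-6,18,8] → ·
    (9,3)@(19, 7): e=[-30,50,0] → ·  [on edge]
    (6,4)@(13, 9): e=[-26,38,8] → ·
    (8,4)@(17, 9): e=[-50,70,0] → ·  [on edge]
  covered (2 px):
    · · · · · · · · · · · ·
    · · · · · · · · · · · ·
    · · · · · · · · · █ · ·
    · · · · · · █ · · · · ·
    · · · · · · · · · · · ·
T1:
  2·area = 24  (B↔C swapped to make it positive)
  edge (18, 2)→(14, 6): d=(-4,4) right/bottom  bias=-1
  edge (14, 6)→(8, 6): d=(-6,0) right/bottom  bias=-1
  edge (8, 6)→(18, 2): d=(10,-4) top-left  bias=+0
    (9,0)@(19, 1): e=[0,30,-6] → ·  [on edge]
    (8,1)@(17, 3): e=[0,18,6] → ·  [on edge]
    (5,2)@(11, 5): e=[16,6,2] → █
    (6,2)@(13, 5): e=[8,6,10] → █
    (7,2)@(15, 5): e=[0,6,18] → ·  [on edge]
    (5,3)@(11, 7): e=[8,-6,22] → ·
    (6,3)@(13, 7): e=[0,-6,30] → ·  [on edge]
    (5,4)@(11, 9): e=[0,-18,42] → ·  [on edge]
  covered (2 px):
    · · · · · · · · · · · ·
    · · · · · · · · · · · ·
    · · · · · █ █ · · · · ·
    · · · · · · · · · · · ·
    · · · · · · · · · · · ·
T2:
  2·area = 20  (B↔C swapped to make it positive)
  edge (4, 6)→(2, 4): d=(-2,-2) top-left  bias=+0
  edge (2, 4)→(12, 4): d=(10,0) top-left  bias=+0
  edge (12, 4)→(4, 6): d=(-8,2) right/bottom  bias=-1
    (0,1)@(1, 3): e=[0,-10,30] → ·  [on edge]
    (1,2)@(3, 5): e=[0,10,10] → █  [on edge]
    (2,2)@(5, 5): e=[4,10,6] → █
    (3,2)@(7, 5): e=[8,10,2] → █
    (4,2)@(9, 5): e=[12,10,-2] → ·
    (1,3)@(3, 7): e=[-4,30,-6] → ·
    (2,3)@(5, 7): e=[0,30,-10] → ·  [on edge]
    (3,3)@(7, 7): e=[4,30,-14] → ·
    (3,4)@(7, 9): e=[0,50,-30] → ·  [on edge]
  covered (3 px):
    · · · · · · · · · · · ·
    · · · · · · · · · · · ·
    · █ █ █ · · · · · · · ·
    · · · · · · · · · · · ·
    · · · · · · · · · · · ·

Final: 7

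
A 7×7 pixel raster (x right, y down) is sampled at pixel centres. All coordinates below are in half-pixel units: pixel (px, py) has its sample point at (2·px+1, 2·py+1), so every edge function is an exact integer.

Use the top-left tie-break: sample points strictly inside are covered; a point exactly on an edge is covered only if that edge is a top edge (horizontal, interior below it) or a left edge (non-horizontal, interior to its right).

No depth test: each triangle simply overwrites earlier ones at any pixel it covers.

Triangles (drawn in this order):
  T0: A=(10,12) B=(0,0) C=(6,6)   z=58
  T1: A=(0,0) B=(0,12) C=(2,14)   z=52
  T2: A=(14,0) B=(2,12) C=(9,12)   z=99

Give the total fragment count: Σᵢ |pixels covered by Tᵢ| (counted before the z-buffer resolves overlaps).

T0:
  2·area = 12
  edge (10, 12)→(0, 0): d=(-10,-12) top-left  bias=+0
  edge (0, 0)→(6, 6): d=(6,6) right/bottom  bias=-1
  edge (6, 6)→(10, 12): d=(4,6) right/bottom  bias=-1
    (0,0)@(1, 1): e=[2,0,10] → ·  [on edge]
    (1,1)@(3, 3): e=[6,0,6] → ·  [on edge]
    (2,2)@(5, 5): e=[10,0,2] → ·  [on edge]
    (3,3)@(7, 7): e=[14,0,-2] → ·  [on edge]
    (4,4)@(9, 9): e=[18,0,-6] → ·  [on edge]
    (5,5)@(11, 11): e=[22,0,-10] → ·  [on edge]
    (6,6)@(13, 13): e=[26,0,-14] → ·  [on edge]
  covered (0 px):
    · · · · · · ·
    · · · · · · ·
    · · · · · · ·
    · · · · · · ·
    · · · · · · ·
    · · · · · · ·
    · · · · · · ·
T1:
  2·area = 24  (B↔C swapped to make it positive)
  edge (0, 0)→(2, 14): d=(2,14) right/bottom  bias=-1
  edge (2, 14)→(0, 12): d=(-2,-2) top-left  bias=+0
  edge (0, 12)→(0, 0): d=(0,-12) top-left  bias=+0
    (0,3)@(1, 7): e=[0,12,12] → ·  [on edge]
    (0,4)@(1, 9): e=[4,8,12] → █
    (1,4)@(3, 9): e=[-24,12,36] → ·
    (0,5)@(1, 11): e=[8,4,12] → █
    (1,5)@(3, 11): e=[-20,8,36] → ·
    (0,6)@(1, 13): e=[12,0,12] → █  [on edge]
    (1,6)@(3, 13): e=[-16,4,36] → ·
  covered (3 px):
    · · · · · · ·
    · · · · · · ·
    · · · · · · ·
    · · · · · · ·
    █ · · · · · ·
    █ · · · · · ·
    █ · · · · · ·
T2:
  2·area = 84  (B↔C swapped to make it positive)
  edge (14, 0)→(9, 12): d=(-5,12) right/bottom  bias=-1
  edge (9, 12)→(2, 12): d=(-7,0) right/bottom  bias=-1
  edge (2, 12)→(14, 0): d=(12,-12) top-left  bias=+0
    (6,0)@(13, 1): e=[7,77,0] → █  [on edge]
    (5,1)@(11, 3): e=[21,63,0] → █  [on edge]
    (6,1)@(13, 3): e=[-3,63,24] → ·
    (4,2)@(9, 5): e=[35,49,0] → █  [on edge]
    (6,2)@(13, 5): e=[-13,49,48] → ·
    (3,3)@(7, 7): e=[49,35,0] → █  [on edge]
    (6,3)@(13, 7): e=[-23,35,72] → ·
    (2,4)@(5, 9): e=[63,21,0] → █  [on edge]
    (5,4)@(11, 9): e=[-9,21,72] → ·
    (1,5)@(3, 11): e=[77,7,0] → █  [on edge]
    (5,5)@(11, 11): e=[-19,7,96] → ·
    (0,6)@(1, 13): e=[91,-7,0] → ·  [on edge]
  covered (14 px):
    · · · · · · █
    · · · · · █ ·
    · · · · █ █ ·
    · · · █ █ █ ·
    · · █ █ █ · ·
    · █ █ █ █ · ·
    · · · · · · ·

Answer: 17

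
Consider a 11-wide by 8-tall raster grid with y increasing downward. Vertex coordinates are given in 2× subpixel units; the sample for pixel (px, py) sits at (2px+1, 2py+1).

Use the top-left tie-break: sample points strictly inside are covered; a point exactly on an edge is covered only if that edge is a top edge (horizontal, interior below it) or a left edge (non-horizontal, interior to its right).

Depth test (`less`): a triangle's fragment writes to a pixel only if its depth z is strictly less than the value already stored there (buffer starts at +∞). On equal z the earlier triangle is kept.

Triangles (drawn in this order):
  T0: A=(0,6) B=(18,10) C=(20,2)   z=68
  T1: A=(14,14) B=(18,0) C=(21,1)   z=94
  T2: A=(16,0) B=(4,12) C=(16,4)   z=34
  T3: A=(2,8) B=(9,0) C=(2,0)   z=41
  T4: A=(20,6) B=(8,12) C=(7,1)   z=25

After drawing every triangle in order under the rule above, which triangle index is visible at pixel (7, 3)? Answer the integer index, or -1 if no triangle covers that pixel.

T0:
  2·area = 152  (B↔C swapped to make it positive)
  edge (0, 6)→(20, 2): d=(20,-4) top-left  bias=+0
  edge (20, 2)→(18, 10): d=(-2,8) right/bottom  bias=-1
  edge (18, 10)→(0, 6): d=(-18,-4) top-left  bias=+0
    (7,1)@(15, 3): e=[0,38,114] → #  [on edge]
    (8,1)@(17, 3): e=[8,22,122] → #
    (9,1)@(19, 3): e=[16,6,130] → #
    (10,1)@(21, 3): e=[24,-10,138] → ·
    (2,2)@(5, 5): e=[0,114,38] → #  [on edge]
    (3,2)@(7, 5): e=[8,98,46] → #
    (4,2)@(9, 5): e=[16,82,54] → #
    (5,2)@(11, 5): e=[24,66,62] → #
    (6,2)@(13, 5): e=[32,50,70] → #
    (10,2)@(21, 5): e=[64,-14,102] → ·
    (2,3)@(5, 7): e=[40,110,2] → #
    (9,3)@(19, 7): e=[96,-2,58] → ·
  covered (20 px):
    · · · · · · · · · · ·
    · · · · · · · # # # ·
    · · # # # # # # # # ·
    · · # # # # # # # · ·
    · · · · · · · # # · ·
    · · · · · · · · · · ·
    · · · · · · · · · · ·
    · · · · · · · · · · ·
T1:
  2·area = 46
  edge (14, 14)→(18, 0): d=(4,-14) top-left  bias=+0
  edge (18, 0)→(21, 1): d=(3,1) right/bottom  bias=-1
  edge (21, 1)→(14, 14): d=(-7,13) right/bottom  bias=-1
    (9,0)@(19, 1): e=[18,2,26] → #
    (10,0)@(21, 1): e=[46,0,0] → ·  [on edge]
    (9,1)@(19, 3): e=[26,8,12] → #
    (10,1)@(21, 3): e=[54,6,-14] → ·
    (8,2)@(17, 5): e=[6,16,24] → #
    (9,2)@(19, 5): e=[34,14,-2] → ·
    (8,3)@(17, 7): e=[14,22,10] → #
    (9,3)@(19, 7): e=[42,20,-16] → ·
    (8,4)@(17, 9): e=[22,28,-4] → ·
    (7,5)@(15, 11): e=[2,36,8] → #
    (8,5)@(17, 11): e=[30,34,-18] → ·
    (7,6)@(15, 13): e=[10,42,-6] → ·
  covered (5 px):
    · · · · · · · · · # ·
    · · · · · · · · · # ·
    · · · · · · · · # · ·
    · · · · · · · · # · ·
    · · · · · · · · · · ·
    · · · · · · · # · · ·
    · · · · · · · · · · ·
    · · · · · · · · · · ·
T2:
  2·area = 48  (B↔C swapped to make it positive)
  edge (16, 0)→(16, 4): d=(0,4) right/bottom  bias=-1
  edge (16, 4)→(4, 12): d=(-12,8) right/bottom  bias=-1
  edge (4, 12)→(16, 0): d=(12,-12) top-left  bias=+0
    (7,0)@(15, 1): e=[4,44,0] → #  [on edge]
    (8,0)@(17, 1): e=[-4,28,24] → ·
    (6,1)@(13, 3): e=[12,36,0] → #  [on edge]
    (8,1)@(17, 3): e=[-4,4,48] → ·
    (5,2)@(11, 5): e=[20,28,0] → #  [on edge]
    (7,2)@(15, 5): e=[4,-4,48] → ·
    (4,3)@(9, 7): e=[28,20,0] → #  [on edge]
    (6,3)@(13, 7): e=[12,-12,48] → ·
    (3,4)@(7, 9): e=[36,12,0] → #  [on edge]
    (4,4)@(9, 9): e=[28,-4,24] → ·
    (5,4)@(11, 9): e=[20,-20,48] → ·
    (2,5)@(5, 11): e=[44,4,0] → #  [on edge]
    (1,6)@(3, 13): e=[52,-4,0] → ·  [on edge]
    (0,7)@(1, 15): e=[60,-12,0] → ·  [on edge]
  covered (9 px):
    · · · · · · · # · · ·
    · · · · · · # # · · ·
    · · · · · # # · · · ·
    · · · · # # · · · · ·
    · · · # · · · · · · ·
    · · # · · · · · · · ·
    · · · · · · · · · · ·
    · · · · · · · · · · ·
T3:
  2·area = 56  (B↔C swapped to make it positive)
  edge (2, 8)→(2, 0): d=(0,-8) top-left  bias=+0
  edge (2, 0)→(9, 0): d=(7,0) top-left  bias=+0
  edge (9, 0)→(2, 8): d=(-7,8) right/bottom  bias=-1
    (1,0)@(3, 1): e=[8,7,41] → #
    (2,0)@(5, 1): e=[24,7,25] → #
    (3,0)@(7, 1): e=[40,7,9] → #
    (4,0)@(9, 1): e=[56,7,-7] → ·
    (1,1)@(3, 3): e=[8,21,27] → #
    (3,1)@(7, 3): e=[40,21,-5] → ·
    (1,2)@(3, 5): e=[8,35,13] → #
    (2,2)@(5, 5): e=[24,35,-3] → ·
    (1,3)@(3, 7): e=[8,49,-1] → ·
  covered (6 px):
    · # # # · · · · · · ·
    · # # · · · · · · · ·
    · # · · · · · · · · ·
    · · · · · · · · · · ·
    · · · · · · · · · · ·
    · · · · · · · · · · ·
    · · · · · · · · · · ·
    · · · · · · · · · · ·
T4:
  2·area = 138
  edge (20, 6)→(8, 12): d=(-12,6) right/bottom  bias=-1
  edge (8, 12)→(7, 1): d=(-1,-11) top-left  bias=+0
  edge (7, 1)→(20, 6): d=(13,5) right/bottom  bias=-1
    (3,0)@(7, 1): e=[138,0,0] → ·  [on edge]
    (4,1)@(9, 3): e=[102,20,16] → #
    (5,1)@(11, 3): e=[90,42,6] → #
    (6,1)@(13, 3): e=[78,64,-4] → ·
    (4,2)@(9, 5): e=[78,18,42] → #
    (6,2)@(13, 5): e=[54,62,22] → #
    (7,2)@(15, 5): e=[42,84,12] → #
    (8,2)@(17, 5): e=[30,106,2] → #
    (9,2)@(19, 5): e=[18,128,-8] → ·
    (4,3)@(9, 7): e=[54,16,68] → #
    (9,3)@(19, 7): e=[-6,126,18] → ·
    (4,4)@(9, 9): e=[30,14,94] → #
  covered (16 px):
    · · · · · · · · · · ·
    · · · · # # · · · · ·
    · · · · # # # # # · ·
    · · · · # # # # # · ·
    · · · · # # # · · · ·
    · · · · # · · · · · ·
    · · · · · · · · · · ·
    · · · · · · · · · · ·

Z-buffer (winner per pixel, '.' = empty):
  . 3 3 3 . . . 2 . 1 .
  . 3 3 . 4 4 2 2 0 0 .
  . 3 0 0 4 4 4 4 4 0 .
  . . 0 0 4 4 4 4 4 . .
  . . . 2 4 4 4 0 0 . .
  . . 2 . 4 . . 1 . . .
  . . . . . . . . . . .
  . . . . . . . . . . .

Result: 4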